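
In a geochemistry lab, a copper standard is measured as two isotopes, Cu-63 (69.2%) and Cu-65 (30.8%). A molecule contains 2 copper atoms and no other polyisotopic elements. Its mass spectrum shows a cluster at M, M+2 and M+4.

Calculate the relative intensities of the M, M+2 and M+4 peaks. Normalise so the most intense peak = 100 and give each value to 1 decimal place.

Each Cu atom is independently Cu-63 (p = 0.692) or Cu-65 (q = 0.308); the cluster is the binomial expansion (p + q)^2.
P(M) = 0.692^2 = 0.478864
P(M+2) = 2 × 0.692^1 × 0.308^1 = 0.426272
P(M+4) = 0.308^2 = 0.094864
The M peak is largest (0.478864); scaling to 100 gives 100.0 : 89.0 : 19.8.

100.0 : 89.0 : 19.8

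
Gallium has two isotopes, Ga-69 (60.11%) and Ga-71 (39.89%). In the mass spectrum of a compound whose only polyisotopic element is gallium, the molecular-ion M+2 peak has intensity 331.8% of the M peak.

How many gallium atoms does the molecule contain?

For n independent Ga atoms, I(M+2)/I(M) = n · (abundance Ga-71) / (abundance Ga-69) = n · 0.3989/0.6011.
n = 3.318 × 0.6011/0.3989 = 5.00 ≈ 5

5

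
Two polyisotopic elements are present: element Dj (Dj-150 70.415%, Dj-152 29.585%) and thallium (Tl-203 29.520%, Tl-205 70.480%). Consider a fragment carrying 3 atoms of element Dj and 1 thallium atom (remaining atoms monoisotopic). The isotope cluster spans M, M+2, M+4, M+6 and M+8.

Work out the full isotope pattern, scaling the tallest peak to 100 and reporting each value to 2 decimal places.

27.41 : 100.00 : 97.01 : 36.69 : 4.85

Element Dj pattern (n=3): 0.34913674 : 0.44007145 : 0.18489688 : 0.02589493
Thallium pattern (n=1): 0.2952 : 0.7048
Convolve the two distributions (both contribute in 2-u steps):
  M: 0.34913674×0.2952 = 0.103065
  M+2: 0.34913674×0.7048 + 0.44007145×0.2952 = 0.375981
  M+4: 0.44007145×0.7048 + 0.18489688×0.2952 = 0.364744
  M+6: 0.18489688×0.7048 + 0.02589493×0.2952 = 0.137960
  M+8: 0.02589493×0.7048 = 0.018251
Scale to base peak (0.375981) = 100: 27.41 : 100.00 : 97.01 : 36.69 : 4.85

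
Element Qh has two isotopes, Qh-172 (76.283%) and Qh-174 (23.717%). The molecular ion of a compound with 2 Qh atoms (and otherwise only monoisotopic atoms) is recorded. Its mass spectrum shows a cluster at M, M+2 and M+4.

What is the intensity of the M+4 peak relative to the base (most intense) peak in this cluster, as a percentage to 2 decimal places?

(0.76283 + 0.23717)^2 gives M 0.5819, M+2 0.3618, M+4 0.0562; the largest is M.
P(M) = C(2,0) × 0.76283^2 × 0.23717^0 = 1 × 0.58190961 × 1.0000 = 0.581910 (base)
P(M+4) = C(2,2) × 0.76283^0 × 0.23717^2 = 1 × 1.0000 × 0.05624961 = 0.056250
Relative intensity = 0.056250 / 0.581910 × 100 = 9.67

9.67%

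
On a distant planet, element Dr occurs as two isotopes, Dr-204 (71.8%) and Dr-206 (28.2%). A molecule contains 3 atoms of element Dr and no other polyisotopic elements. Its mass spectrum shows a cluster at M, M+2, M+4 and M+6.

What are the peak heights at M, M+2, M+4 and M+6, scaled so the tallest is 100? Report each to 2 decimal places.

84.87 : 100.00 : 39.28 : 5.14

Expanding (0.718 + 0.282)^3:
P(M) = 0.718^3 = 0.370146
P(M+2) = 3 × 0.718^2 × 0.282^1 = 0.436133
P(M+4) = 3 × 0.718^1 × 0.282^2 = 0.171295
P(M+6) = 0.282^3 = 0.022426
The M+2 peak is largest (0.436133); scaling to 100 gives 84.87 : 100.00 : 39.28 : 5.14.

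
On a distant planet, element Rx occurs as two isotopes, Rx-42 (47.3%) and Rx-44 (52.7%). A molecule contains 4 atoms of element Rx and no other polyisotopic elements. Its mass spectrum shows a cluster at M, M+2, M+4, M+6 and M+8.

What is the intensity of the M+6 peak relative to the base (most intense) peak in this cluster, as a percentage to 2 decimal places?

(0.473 + 0.527)^4 gives M 0.0501, M+2 0.2231, M+4 0.3728, M+6 0.2769, M+8 0.0771; the largest is M+4.
P(M+4) = C(4,2) × 0.473^2 × 0.527^2 = 6 × 0.223729 × 0.277729 = 0.372816 (base)
P(M+6) = C(4,3) × 0.473^1 × 0.527^3 = 4 × 0.4730 × 0.14636318 = 0.276919
Relative intensity = 0.276919 / 0.372816 × 100 = 74.28

74.28%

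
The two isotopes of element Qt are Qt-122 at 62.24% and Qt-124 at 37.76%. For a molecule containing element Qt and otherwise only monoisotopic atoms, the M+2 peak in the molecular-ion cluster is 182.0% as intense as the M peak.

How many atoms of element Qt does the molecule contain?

The M+2/M ratio from n Qt atoms is n · q/p = n · 0.3776/0.6224.
n = 1.820 × 0.6224/0.3776 = 3.00 ≈ 3

3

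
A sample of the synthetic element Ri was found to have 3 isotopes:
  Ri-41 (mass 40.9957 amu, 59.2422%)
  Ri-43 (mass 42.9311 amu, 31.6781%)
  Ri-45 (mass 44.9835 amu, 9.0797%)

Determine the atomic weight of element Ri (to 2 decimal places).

Ar = Σ fᵢ·mᵢ = 0.592422 × 40.9957 + 0.316781 × 42.9311 + 0.090797 × 44.9835
= 24.28675 + 13.59976 + 4.08437 = 41.97088 amu

41.97 amu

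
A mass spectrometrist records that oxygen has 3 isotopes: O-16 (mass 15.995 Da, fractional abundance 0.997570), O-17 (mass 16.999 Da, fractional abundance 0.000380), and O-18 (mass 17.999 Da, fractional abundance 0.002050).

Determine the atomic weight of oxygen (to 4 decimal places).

Average mass = Σ (abundance × isotope mass) = 0.997570 × 15.995 + 0.000380 × 16.999 + 0.002050 × 17.999
= 15.95613 + 0.00646 + 0.03690 = 15.99949 Da

15.9995 Da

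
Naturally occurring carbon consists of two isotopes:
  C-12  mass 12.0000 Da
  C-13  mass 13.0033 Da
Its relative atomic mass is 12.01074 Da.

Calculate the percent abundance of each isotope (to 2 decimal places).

C-12: 98.93%, C-13: 1.07%

With x = fraction of C-12 (so C-13 is 1 − x):
12.0000·x + 13.0033·(1 − x) = 12.01074
(12.0000 − 13.0033)·x = 12.01074 − 13.0033
x = -0.99256 / -1.0033 = 0.98930 → 98.93% C-12, 1.07% C-13.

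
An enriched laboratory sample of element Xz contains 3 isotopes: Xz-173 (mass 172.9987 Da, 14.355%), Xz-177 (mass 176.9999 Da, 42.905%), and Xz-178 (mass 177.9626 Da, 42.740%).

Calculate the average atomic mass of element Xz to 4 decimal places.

Ar = Σ fᵢ·mᵢ = 0.14355 × 172.9987 + 0.42905 × 176.9999 + 0.42740 × 177.9626
= 24.83396 + 75.94181 + 76.06122 = 176.83699 Da

176.8370 Da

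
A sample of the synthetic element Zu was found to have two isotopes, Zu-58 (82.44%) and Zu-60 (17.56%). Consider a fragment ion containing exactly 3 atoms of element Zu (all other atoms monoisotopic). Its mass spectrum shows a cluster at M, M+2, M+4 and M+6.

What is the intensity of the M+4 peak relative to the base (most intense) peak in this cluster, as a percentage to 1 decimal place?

(0.8244 + 0.1756)^3 gives M 0.5603, M+2 0.3580, M+4 0.0763, M+6 0.0054; the largest is M.
P(M) = C(3,0) × 0.8244^3 × 0.1756^0 = 1 × 0.56029139 × 1.0000 = 0.560291 (base)
P(M+4) = C(3,2) × 0.8244^1 × 0.1756^2 = 3 × 0.8244 × 0.03083536 = 0.076262
Relative intensity = 0.076262 / 0.560291 × 100 = 13.6

13.6%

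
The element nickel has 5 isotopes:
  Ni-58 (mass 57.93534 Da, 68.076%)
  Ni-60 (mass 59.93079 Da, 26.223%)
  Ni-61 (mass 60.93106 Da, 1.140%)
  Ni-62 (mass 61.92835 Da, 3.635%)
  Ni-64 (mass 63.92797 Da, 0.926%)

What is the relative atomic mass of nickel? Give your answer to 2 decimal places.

The abundance-weighted mean is 0.68076 × 57.93534 + 0.26223 × 59.93079 + 0.01140 × 60.93106 + 0.03635 × 61.92835 + 0.00926 × 63.92797
= 39.440062 + 15.715651 + 0.694614 + 2.251096 + 0.591973 = 58.693396 Da

58.69 Da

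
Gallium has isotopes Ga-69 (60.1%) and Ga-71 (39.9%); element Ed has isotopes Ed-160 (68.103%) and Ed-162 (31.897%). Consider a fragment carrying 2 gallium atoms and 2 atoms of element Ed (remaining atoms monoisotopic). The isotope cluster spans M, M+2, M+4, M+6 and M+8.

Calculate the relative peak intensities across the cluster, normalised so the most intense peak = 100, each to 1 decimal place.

44.2 : 100.0 : 84.1 : 31.1 : 4.3

Gallium pattern (n=2): 0.361201 : 0.479598 : 0.159201
Element Ed pattern (n=2): 0.46380186 : 0.43445628 : 0.10174186
Convolve the two distributions (both contribute in 2-u steps):
  M: 0.361201×0.46380186 = 0.167526
  M+2: 0.361201×0.43445628 + 0.479598×0.46380186 = 0.379364
  M+4: 0.361201×0.10174186 + 0.479598×0.43445628 + 0.159201×0.46380186 = 0.318951
  M+6: 0.479598×0.10174186 + 0.159201×0.43445628 = 0.117961
  M+8: 0.159201×0.10174186 = 0.016197
Scale to base peak (0.379364) = 100: 44.2 : 100.0 : 84.1 : 31.1 : 4.3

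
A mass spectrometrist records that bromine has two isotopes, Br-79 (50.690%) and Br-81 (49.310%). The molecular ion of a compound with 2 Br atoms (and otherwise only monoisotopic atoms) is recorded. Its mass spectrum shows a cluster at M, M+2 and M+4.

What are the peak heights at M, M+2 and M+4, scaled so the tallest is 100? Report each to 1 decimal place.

Expanding (0.50690 + 0.49310)^2:
P(M) = 0.50690^2 = 0.256948
P(M+2) = 2 × 0.50690^1 × 0.49310^1 = 0.499905
P(M+4) = 0.49310^2 = 0.243148
The M+2 peak is largest (0.499905); scaling to 100 gives 51.4 : 100.0 : 48.6.

51.4 : 100.0 : 48.6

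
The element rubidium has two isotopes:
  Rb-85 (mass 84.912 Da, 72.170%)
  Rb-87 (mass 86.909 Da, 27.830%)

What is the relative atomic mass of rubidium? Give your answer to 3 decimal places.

85.468 Da

The abundance-weighted mean is 0.72170 × 84.912 + 0.27830 × 86.909
= 61.2810 + 24.1868 = 85.4678 Da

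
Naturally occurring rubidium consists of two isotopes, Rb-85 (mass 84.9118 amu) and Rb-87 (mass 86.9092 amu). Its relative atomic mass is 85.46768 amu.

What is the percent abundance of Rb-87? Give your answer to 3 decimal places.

27.830%

Writing the weighted mean with unknown fraction x of Rb-85:
84.9118·x + 86.9092·(1 − x) = 85.46768
(84.9118 − 86.9092)·x = 85.46768 − 86.9092
x = -1.44152 / -1.9974 = 0.72170 → 72.170% Rb-85, 27.830% Rb-87.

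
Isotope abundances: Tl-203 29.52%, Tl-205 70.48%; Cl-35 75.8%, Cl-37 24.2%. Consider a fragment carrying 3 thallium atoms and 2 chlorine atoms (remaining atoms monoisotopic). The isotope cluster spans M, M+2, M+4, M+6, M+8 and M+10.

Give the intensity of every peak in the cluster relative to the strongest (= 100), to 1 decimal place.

4.0 : 30.9 : 86.2 : 100.0 : 41.3 : 5.5

Thallium pattern (n=3): 0.02572463 : 0.18425524 : 0.43991564 : 0.35010449
Chlorine pattern (n=2): 0.574564 : 0.366872 : 0.058564
Convolve the two distributions (both contribute in 2-u steps):
  M: 0.02572463×0.574564 = 0.014780
  M+2: 0.02572463×0.366872 + 0.18425524×0.574564 = 0.115304
  M+4: 0.02572463×0.058564 + 0.18425524×0.366872 + 0.43991564×0.574564 = 0.321864
  M+6: 0.18425524×0.058564 + 0.43991564×0.366872 + 0.35010449×0.574564 = 0.373341
  M+8: 0.43991564×0.058564 + 0.35010449×0.366872 = 0.154207
  M+10: 0.35010449×0.058564 = 0.020504
Scale to base peak (0.373341) = 100: 4.0 : 30.9 : 86.2 : 100.0 : 41.3 : 5.5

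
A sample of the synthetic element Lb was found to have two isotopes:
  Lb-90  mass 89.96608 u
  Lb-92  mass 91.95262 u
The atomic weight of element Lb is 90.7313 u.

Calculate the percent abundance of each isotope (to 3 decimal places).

Lb-90: 61.480%, Lb-92: 38.520%

With x = fraction of Lb-90 (so Lb-92 is 1 − x):
89.96608·x + 91.95262·(1 − x) = 90.7313
(89.96608 − 91.95262)·x = 90.7313 − 91.95262
x = -1.22132 / -1.98654 = 0.61480 → 61.480% Lb-90, 38.520% Lb-92.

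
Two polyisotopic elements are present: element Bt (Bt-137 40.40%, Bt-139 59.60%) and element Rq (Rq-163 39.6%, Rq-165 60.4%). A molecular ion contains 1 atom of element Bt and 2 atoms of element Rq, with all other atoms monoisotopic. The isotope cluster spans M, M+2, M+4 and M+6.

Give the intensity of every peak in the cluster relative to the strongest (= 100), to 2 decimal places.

14.65 : 66.30 : 100.00 : 50.27

Element Bt pattern (n=1): 0.4040 : 0.5960
Element Rq pattern (n=2): 0.156816 : 0.478368 : 0.364816
Convolve the two distributions (both contribute in 2-u steps):
  M: 0.4040×0.156816 = 0.063354
  M+2: 0.4040×0.478368 + 0.5960×0.156816 = 0.286723
  M+4: 0.4040×0.364816 + 0.5960×0.478368 = 0.432493
  M+6: 0.5960×0.364816 = 0.217430
Scale to base peak (0.432493) = 100: 14.65 : 66.30 : 100.00 : 50.27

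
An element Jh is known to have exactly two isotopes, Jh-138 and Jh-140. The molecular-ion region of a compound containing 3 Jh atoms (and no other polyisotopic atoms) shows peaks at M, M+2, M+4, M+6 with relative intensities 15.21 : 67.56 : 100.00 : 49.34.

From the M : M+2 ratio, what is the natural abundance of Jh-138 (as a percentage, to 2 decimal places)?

Let p = fractional abundance of Jh-138. I(M+2)/I(M) = [C(3,1)·p^2·(1−p)] / p^3 = 3·(1−p)/p = 67.56/15.21 = 4.4418
(1−p)/p = 4.4418/3 = 1.4806  ⇒  p = 1/(1 + 1.4806) = 0.4031
Jh-138: 40.31%, Jh-140: 59.69%.

40.31%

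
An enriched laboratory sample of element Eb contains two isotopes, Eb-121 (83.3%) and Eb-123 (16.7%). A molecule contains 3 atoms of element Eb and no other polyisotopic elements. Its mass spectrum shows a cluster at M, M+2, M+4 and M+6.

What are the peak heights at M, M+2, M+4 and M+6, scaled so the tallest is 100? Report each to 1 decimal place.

100.0 : 60.1 : 12.1 : 0.8

Each Eb atom is independently Eb-121 (p = 0.833) or Eb-123 (q = 0.167); the cluster is the binomial expansion (p + q)^3.
P(M) = 0.833^3 = 0.578010
P(M+2) = 3 × 0.833^2 × 0.167^1 = 0.347638
P(M+4) = 3 × 0.833^1 × 0.167^2 = 0.069695
P(M+6) = 0.167^3 = 0.004657
The M peak is largest (0.578010); scaling to 100 gives 100.0 : 60.1 : 12.1 : 0.8.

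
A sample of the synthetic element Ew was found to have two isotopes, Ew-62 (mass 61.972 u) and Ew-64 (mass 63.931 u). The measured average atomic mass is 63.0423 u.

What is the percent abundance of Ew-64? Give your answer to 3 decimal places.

54.635%

Let x be the fractional abundance of Ew-62; then Ew-64 has abundance 1 − x.
61.972·x + 63.931·(1 − x) = 63.0423
(61.972 − 63.931)·x = 63.0423 − 63.931
x = -0.8887 / -1.959 = 0.45365 → 45.365% Ew-62, 54.635% Ew-64.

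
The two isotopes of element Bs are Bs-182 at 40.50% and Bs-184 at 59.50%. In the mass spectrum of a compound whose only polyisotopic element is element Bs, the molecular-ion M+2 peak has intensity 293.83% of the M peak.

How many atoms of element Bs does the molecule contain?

2

The M+2/M ratio from n Bs atoms is n · q/p = n · 0.5950/0.4050.
n = 2.9383 × 0.4050/0.5950 = 2.00 ≈ 2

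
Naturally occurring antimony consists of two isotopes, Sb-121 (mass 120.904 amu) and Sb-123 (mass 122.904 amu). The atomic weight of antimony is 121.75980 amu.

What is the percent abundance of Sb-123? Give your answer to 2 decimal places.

With x = fraction of Sb-121 (so Sb-123 is 1 − x):
120.904·x + 122.904·(1 − x) = 121.75980
(120.904 − 122.904)·x = 121.75980 − 122.904
x = -1.14420 / -2.000 = 0.57210 → 57.21% Sb-121, 42.79% Sb-123.

42.79%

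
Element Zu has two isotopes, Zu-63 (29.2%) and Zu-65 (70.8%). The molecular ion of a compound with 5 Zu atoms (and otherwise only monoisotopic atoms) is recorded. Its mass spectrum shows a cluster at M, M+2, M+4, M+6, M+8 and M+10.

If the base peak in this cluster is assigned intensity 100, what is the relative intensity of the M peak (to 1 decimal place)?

0.6

Term probabilities: M 0.0021, M+2 0.0257, M+4 0.1248, M+6 0.3026, M+8 0.3668, M+10 0.1779. Base peak = M+8.
P(M+8) = C(5,4) × 0.292^1 × 0.708^4 = 5 × 0.2920 × 0.2512656 = 0.366848 (base)
P(M) = C(5,0) × 0.292^5 × 0.708^0 = 1 × 0.00212283 × 1.0000 = 0.002123
Relative intensity = 0.002123 / 0.366848 × 100 = 0.6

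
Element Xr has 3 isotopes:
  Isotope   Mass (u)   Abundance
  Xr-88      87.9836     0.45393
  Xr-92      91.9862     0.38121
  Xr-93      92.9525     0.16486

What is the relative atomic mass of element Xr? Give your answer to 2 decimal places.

Ar = Σ fᵢ·mᵢ = 0.45393 × 87.9836 + 0.38121 × 91.9862 + 0.16486 × 92.9525
= 39.93840 + 35.06606 + 15.32415 = 90.32861 u

90.33 u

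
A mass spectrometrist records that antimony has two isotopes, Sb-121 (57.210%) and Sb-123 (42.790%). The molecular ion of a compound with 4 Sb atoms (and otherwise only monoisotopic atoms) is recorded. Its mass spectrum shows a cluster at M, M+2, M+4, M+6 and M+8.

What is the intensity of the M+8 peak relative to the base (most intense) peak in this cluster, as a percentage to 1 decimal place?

Binomial terms of (0.57210 + 0.42790)^4: M 0.1071, M+2 0.3205, M+4 0.3596, M+6 0.1793, M+8 0.0335 → M+4 is the base peak.
P(M+4) = C(4,2) × 0.57210^2 × 0.42790^2 = 6 × 0.32729841 × 0.18309841 = 0.359567 (base)
P(M+8) = C(4,4) × 0.57210^0 × 0.42790^4 = 1 × 1.0000 × 0.03352503 = 0.033525
Relative intensity = 0.033525 / 0.359567 × 100 = 9.3

9.3%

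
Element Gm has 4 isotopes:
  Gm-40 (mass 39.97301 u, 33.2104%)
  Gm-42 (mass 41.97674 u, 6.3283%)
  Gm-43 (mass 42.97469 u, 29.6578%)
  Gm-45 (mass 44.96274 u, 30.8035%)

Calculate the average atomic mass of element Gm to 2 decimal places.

Weight each isotope mass by its fractional abundance: 0.332104 × 39.97301 + 0.063283 × 41.97674 + 0.296578 × 42.97469 + 0.308035 × 44.96274
= 13.275197 + 2.656414 + 12.745348 + 13.850098 = 42.527057 u

42.53 u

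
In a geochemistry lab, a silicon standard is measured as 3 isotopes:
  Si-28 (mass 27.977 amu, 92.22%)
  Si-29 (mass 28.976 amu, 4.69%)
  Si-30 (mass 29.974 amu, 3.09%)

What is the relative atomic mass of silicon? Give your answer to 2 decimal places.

28.09 amu

Weight each isotope mass by its fractional abundance: 0.9222 × 27.977 + 0.0469 × 28.976 + 0.0309 × 29.974
= 25.8004 + 1.3590 + 0.9262 = 28.0856 amu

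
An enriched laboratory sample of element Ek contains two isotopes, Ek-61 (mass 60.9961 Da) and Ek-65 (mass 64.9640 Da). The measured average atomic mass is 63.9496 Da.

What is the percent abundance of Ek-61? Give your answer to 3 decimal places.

25.565%

Writing the weighted mean with unknown fraction x of Ek-61:
60.9961·x + 64.9640·(1 − x) = 63.9496
(60.9961 − 64.9640)·x = 63.9496 − 64.9640
x = -1.0144 / -3.9679 = 0.25565 → 25.565% Ek-61, 74.435% Ek-65.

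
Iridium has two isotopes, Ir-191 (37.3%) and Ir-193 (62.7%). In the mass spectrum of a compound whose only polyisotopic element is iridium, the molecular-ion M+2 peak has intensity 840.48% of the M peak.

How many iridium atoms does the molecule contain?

The M+2/M ratio from n Ir atoms is n · q/p = n · 0.627/0.373.
n = 8.4048 × 0.373/0.627 = 5.00 ≈ 5

5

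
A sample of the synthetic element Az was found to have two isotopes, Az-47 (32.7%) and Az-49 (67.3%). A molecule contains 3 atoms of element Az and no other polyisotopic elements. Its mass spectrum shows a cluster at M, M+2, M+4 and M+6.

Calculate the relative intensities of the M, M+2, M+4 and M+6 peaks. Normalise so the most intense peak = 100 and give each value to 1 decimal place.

7.9 : 48.6 : 100.0 : 68.6

Each Az atom is independently Az-47 (p = 0.327) or Az-49 (q = 0.673); the cluster is the binomial expansion (p + q)^3.
P(M) = 0.327^3 = 0.034966
P(M+2) = 3 × 0.327^2 × 0.673^1 = 0.215890
P(M+4) = 3 × 0.327^1 × 0.673^2 = 0.444323
P(M+6) = 0.673^3 = 0.304821
The M+4 peak is largest (0.444323); scaling to 100 gives 7.9 : 48.6 : 100.0 : 68.6.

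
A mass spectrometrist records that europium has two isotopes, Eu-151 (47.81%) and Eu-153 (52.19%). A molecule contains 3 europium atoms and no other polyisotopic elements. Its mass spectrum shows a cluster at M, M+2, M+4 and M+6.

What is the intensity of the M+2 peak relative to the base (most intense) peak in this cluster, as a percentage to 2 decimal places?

(0.4781 + 0.5219)^3 gives M 0.1093, M+2 0.3579, M+4 0.3907, M+6 0.1422; the largest is M+4.
P(M+4) = C(3,2) × 0.4781^1 × 0.5219^2 = 3 × 0.4781 × 0.27237961 = 0.390674 (base)
P(M+2) = C(3,1) × 0.4781^2 × 0.5219^1 = 3 × 0.22857961 × 0.5219 = 0.357887
Relative intensity = 0.357887 / 0.390674 × 100 = 91.61

91.61%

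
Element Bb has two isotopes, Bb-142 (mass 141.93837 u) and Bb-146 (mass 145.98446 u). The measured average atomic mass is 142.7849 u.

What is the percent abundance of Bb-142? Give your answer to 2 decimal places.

With x = fraction of Bb-142 (so Bb-146 is 1 − x):
141.93837·x + 145.98446·(1 − x) = 142.7849
(141.93837 − 145.98446)·x = 142.7849 − 145.98446
x = -3.19956 / -4.04609 = 0.79078 → 79.08% Bb-142, 20.92% Bb-146.

79.08%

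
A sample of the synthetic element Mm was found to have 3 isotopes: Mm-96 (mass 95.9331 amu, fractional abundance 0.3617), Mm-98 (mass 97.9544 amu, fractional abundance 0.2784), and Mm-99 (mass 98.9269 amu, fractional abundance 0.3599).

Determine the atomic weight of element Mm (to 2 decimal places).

Ar = Σ fᵢ·mᵢ = 0.3617 × 95.9331 + 0.2784 × 97.9544 + 0.3599 × 98.9269
= 34.69900 + 27.27050 + 35.60379 = 97.57329 amu

97.57 amu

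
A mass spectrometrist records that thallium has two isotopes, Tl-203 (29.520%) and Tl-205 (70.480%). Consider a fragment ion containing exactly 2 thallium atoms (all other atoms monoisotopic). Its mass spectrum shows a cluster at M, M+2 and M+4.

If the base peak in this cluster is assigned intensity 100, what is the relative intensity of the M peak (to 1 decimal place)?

Term probabilities: M 0.0871, M+2 0.4161, M+4 0.4967. Base peak = M+4.
P(M+4) = C(2,2) × 0.29520^0 × 0.70480^2 = 1 × 1.0000 × 0.49674304 = 0.496743 (base)
P(M) = C(2,0) × 0.29520^2 × 0.70480^0 = 1 × 0.08714304 × 1.0000 = 0.087143
Relative intensity = 0.087143 / 0.496743 × 100 = 17.5

17.5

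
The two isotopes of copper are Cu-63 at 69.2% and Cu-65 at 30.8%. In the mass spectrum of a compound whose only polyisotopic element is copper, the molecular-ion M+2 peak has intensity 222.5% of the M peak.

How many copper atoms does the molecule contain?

5

The M+2/M ratio from n Cu atoms is n · q/p = n · 0.308/0.692.
n = 2.225 × 0.692/0.308 = 5.00 ≈ 5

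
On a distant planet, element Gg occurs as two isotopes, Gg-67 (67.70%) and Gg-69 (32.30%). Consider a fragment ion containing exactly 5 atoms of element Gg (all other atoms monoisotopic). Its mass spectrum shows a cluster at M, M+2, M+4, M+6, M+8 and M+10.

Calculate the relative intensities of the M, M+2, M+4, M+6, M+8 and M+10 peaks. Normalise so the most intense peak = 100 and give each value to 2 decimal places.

41.92 : 100.00 : 95.42 : 45.53 : 10.86 : 1.04

Expanding (0.6770 + 0.3230)^5:
P(M) = 0.6770^5 = 0.142214
P(M+2) = 5 × 0.6770^4 × 0.3230^1 = 0.339256
P(M+4) = 10 × 0.6770^3 × 0.3230^2 = 0.323721
P(M+6) = 10 × 0.6770^2 × 0.3230^3 = 0.154449
P(M+8) = 5 × 0.6770^1 × 0.3230^4 = 0.036844
P(M+10) = 0.3230^5 = 0.003516
The M+2 peak is largest (0.339256); scaling to 100 gives 41.92 : 100.00 : 95.42 : 45.53 : 10.86 : 1.04.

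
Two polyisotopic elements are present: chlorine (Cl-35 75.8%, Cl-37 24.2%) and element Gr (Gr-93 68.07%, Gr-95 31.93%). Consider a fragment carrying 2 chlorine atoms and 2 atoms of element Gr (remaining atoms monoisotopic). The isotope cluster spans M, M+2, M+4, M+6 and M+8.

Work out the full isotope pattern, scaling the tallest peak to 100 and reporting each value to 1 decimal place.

63.4 : 100.0 : 58.4 : 15.0 : 1.4

Chlorine pattern (n=2): 0.574564 : 0.366872 : 0.058564
Element Gr pattern (n=2): 0.46335249 : 0.43469502 : 0.10195249
Convolve the two distributions (both contribute in 2-u steps):
  M: 0.574564×0.46335249 = 0.266226
  M+2: 0.574564×0.43469502 + 0.366872×0.46335249 = 0.419751
  M+4: 0.574564×0.10195249 + 0.366872×0.43469502 + 0.058564×0.46335249 = 0.245191
  M+6: 0.366872×0.10195249 + 0.058564×0.43469502 = 0.062861
  M+8: 0.058564×0.10195249 = 0.005971
Scale to base peak (0.419751) = 100: 63.4 : 100.0 : 58.4 : 15.0 : 1.4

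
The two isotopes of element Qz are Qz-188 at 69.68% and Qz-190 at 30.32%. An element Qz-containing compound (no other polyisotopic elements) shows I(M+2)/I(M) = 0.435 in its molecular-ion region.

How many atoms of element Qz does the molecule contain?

1

With n Qz atoms, P(M+2)/P(M) = C(n,1)·p^(n−1)q / p^n = n·q/p = n · 0.3032/0.6968.
n = 0.435 × 0.6968/0.3032 = 1.00 ≈ 1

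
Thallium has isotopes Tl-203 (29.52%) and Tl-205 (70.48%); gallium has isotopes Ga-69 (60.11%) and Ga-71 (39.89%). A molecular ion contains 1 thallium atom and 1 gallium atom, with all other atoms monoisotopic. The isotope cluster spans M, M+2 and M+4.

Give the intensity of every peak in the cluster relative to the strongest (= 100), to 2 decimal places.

Thallium pattern (n=1): 0.2952 : 0.7048
Gallium pattern (n=1): 0.6011 : 0.3989
Convolve the two distributions (both contribute in 2-u steps):
  M: 0.2952×0.6011 = 0.177445
  M+2: 0.2952×0.3989 + 0.7048×0.6011 = 0.541411
  M+4: 0.7048×0.3989 = 0.281145
Scale to base peak (0.541411) = 100: 32.77 : 100.00 : 51.93

32.77 : 100.00 : 51.93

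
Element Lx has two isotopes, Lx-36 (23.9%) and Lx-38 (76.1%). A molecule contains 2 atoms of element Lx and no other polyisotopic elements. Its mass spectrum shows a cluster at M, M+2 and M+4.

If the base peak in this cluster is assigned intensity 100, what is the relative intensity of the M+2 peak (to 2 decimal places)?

Binomial terms of (0.239 + 0.761)^2: M 0.0571, M+2 0.3638, M+4 0.5791 → M+4 is the base peak.
P(M+4) = C(2,2) × 0.239^0 × 0.761^2 = 1 × 1.0000 × 0.579121 = 0.579121 (base)
P(M+2) = C(2,1) × 0.239^1 × 0.761^1 = 2 × 0.2390 × 0.7610 = 0.363758
Relative intensity = 0.363758 / 0.579121 × 100 = 62.81

62.81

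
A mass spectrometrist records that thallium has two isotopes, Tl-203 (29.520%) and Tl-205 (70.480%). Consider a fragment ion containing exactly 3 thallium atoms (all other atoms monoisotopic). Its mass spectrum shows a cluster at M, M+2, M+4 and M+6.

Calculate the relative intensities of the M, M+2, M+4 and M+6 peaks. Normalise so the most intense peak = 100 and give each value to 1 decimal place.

Each Tl atom is independently Tl-203 (p = 0.29520) or Tl-205 (q = 0.70480); the cluster is the binomial expansion (p + q)^3.
P(M) = 0.29520^3 = 0.025725
P(M+2) = 3 × 0.29520^2 × 0.70480^1 = 0.184255
P(M+4) = 3 × 0.29520^1 × 0.70480^2 = 0.439916
P(M+6) = 0.70480^3 = 0.350104
The M+4 peak is largest (0.439916); scaling to 100 gives 5.8 : 41.9 : 100.0 : 79.6.

5.8 : 41.9 : 100.0 : 79.6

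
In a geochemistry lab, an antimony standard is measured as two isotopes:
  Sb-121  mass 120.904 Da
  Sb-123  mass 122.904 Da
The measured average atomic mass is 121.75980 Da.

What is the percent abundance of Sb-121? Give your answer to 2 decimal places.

Let x be the fractional abundance of Sb-121; then Sb-123 has abundance 1 − x.
120.904·x + 122.904·(1 − x) = 121.75980
(120.904 − 122.904)·x = 121.75980 − 122.904
x = -1.14420 / -2.000 = 0.57210 → 57.21% Sb-121, 42.79% Sb-123.

57.21%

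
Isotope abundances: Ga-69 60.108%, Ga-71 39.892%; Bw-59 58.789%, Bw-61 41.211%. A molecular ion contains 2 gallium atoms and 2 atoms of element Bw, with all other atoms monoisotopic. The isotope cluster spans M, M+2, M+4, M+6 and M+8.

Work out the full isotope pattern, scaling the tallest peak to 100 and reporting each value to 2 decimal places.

35.81 : 97.73 : 100.00 : 45.47 : 7.75

Gallium pattern (n=2): 0.36129717 : 0.47956567 : 0.15913717
Element Bw pattern (n=2): 0.34561465 : 0.4845507 : 0.16983465
Convolve the two distributions (both contribute in 2-u steps):
  M: 0.36129717×0.34561465 = 0.124870
  M+2: 0.36129717×0.4845507 + 0.47956567×0.34561465 = 0.340812
  M+4: 0.36129717×0.16983465 + 0.47956567×0.4845507 + 0.15913717×0.34561465 = 0.348735
  M+6: 0.47956567×0.16983465 + 0.15913717×0.4845507 = 0.158557
  M+8: 0.15913717×0.16983465 = 0.027027
Scale to base peak (0.348735) = 100: 35.81 : 97.73 : 100.00 : 45.47 : 7.75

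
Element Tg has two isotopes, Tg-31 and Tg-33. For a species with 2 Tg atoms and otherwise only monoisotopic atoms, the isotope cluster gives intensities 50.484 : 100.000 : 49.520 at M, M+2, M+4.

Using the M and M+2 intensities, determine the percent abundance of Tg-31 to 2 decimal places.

If p is the fraction of Tg that is Tg-31, then I(M+2)/I(M) = [C(2,1)·p^1·(1−p)] / p^2 = 2·(1−p)/p = 100.000/50.484 = 1.9808
(1−p)/p = 1.9808/2 = 0.9904  ⇒  p = 1/(1 + 0.9904) = 0.5024
Tg-31: 50.24%, Tg-33: 49.76%.

50.24%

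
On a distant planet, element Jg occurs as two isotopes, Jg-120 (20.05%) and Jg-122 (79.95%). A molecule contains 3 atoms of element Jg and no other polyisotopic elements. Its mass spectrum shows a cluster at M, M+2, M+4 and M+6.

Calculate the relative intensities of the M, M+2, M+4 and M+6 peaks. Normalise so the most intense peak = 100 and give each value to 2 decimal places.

Expanding (0.2005 + 0.7995)^3:
P(M) = 0.2005^3 = 0.008060
P(M+2) = 3 × 0.2005^2 × 0.7995^1 = 0.096420
P(M+4) = 3 × 0.2005^1 × 0.7995^2 = 0.384479
P(M+6) = 0.7995^3 = 0.511041
The M+6 peak is largest (0.511041); scaling to 100 gives 1.58 : 18.87 : 75.23 : 100.00.

1.58 : 18.87 : 75.23 : 100.00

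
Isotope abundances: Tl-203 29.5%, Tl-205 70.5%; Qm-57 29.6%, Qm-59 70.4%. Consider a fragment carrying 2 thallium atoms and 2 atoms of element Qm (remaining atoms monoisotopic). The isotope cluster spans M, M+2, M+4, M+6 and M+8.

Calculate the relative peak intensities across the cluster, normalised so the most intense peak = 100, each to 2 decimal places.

1.84 : 17.59 : 62.92 : 100.00 : 59.60

Thallium pattern (n=2): 0.087025 : 0.41595 : 0.497025
Element Qm pattern (n=2): 0.087616 : 0.416768 : 0.495616
Convolve the two distributions (both contribute in 2-u steps):
  M: 0.087025×0.087616 = 0.007625
  M+2: 0.087025×0.416768 + 0.41595×0.087616 = 0.072713
  M+4: 0.087025×0.495616 + 0.41595×0.416768 + 0.497025×0.087616 = 0.260033
  M+6: 0.41595×0.495616 + 0.497025×0.416768 = 0.413296
  M+8: 0.497025×0.495616 = 0.246334
Scale to base peak (0.413296) = 100: 1.84 : 17.59 : 62.92 : 100.00 : 59.60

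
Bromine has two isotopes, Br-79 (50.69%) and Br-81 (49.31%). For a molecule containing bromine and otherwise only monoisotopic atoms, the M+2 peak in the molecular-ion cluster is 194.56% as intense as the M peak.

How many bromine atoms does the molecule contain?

2

The M+2/M ratio from n Br atoms is n · q/p = n · 0.4931/0.5069.
n = 1.9456 × 0.5069/0.4931 = 2.00 ≈ 2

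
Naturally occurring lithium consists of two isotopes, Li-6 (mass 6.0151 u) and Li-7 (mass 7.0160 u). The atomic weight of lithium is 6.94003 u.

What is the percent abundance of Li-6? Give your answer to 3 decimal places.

7.590%

Writing the weighted mean with unknown fraction x of Li-6:
6.0151·x + 7.0160·(1 − x) = 6.94003
(6.0151 − 7.0160)·x = 6.94003 − 7.0160
x = -0.07597 / -1.0009 = 0.07590 → 7.590% Li-6, 92.410% Li-7.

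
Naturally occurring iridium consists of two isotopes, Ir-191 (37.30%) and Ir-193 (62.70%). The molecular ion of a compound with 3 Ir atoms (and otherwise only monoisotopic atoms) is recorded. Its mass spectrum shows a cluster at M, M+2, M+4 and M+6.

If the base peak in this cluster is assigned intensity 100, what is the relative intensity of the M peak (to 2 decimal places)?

Term probabilities: M 0.0519, M+2 0.2617, M+4 0.4399, M+6 0.2465. Base peak = M+4.
P(M+4) = C(3,2) × 0.3730^1 × 0.6270^2 = 3 × 0.3730 × 0.393129 = 0.439911 (base)
P(M) = C(3,0) × 0.3730^3 × 0.6270^0 = 1 × 0.05189512 × 1.0000 = 0.051895
Relative intensity = 0.051895 / 0.439911 × 100 = 11.80

11.80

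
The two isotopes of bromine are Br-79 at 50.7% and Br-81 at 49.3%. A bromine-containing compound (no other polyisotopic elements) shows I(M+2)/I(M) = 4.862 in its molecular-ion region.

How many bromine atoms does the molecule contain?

5

With n Br atoms, P(M+2)/P(M) = C(n,1)·p^(n−1)q / p^n = n·q/p = n · 0.493/0.507.
n = 4.862 × 0.507/0.493 = 5.00 ≈ 5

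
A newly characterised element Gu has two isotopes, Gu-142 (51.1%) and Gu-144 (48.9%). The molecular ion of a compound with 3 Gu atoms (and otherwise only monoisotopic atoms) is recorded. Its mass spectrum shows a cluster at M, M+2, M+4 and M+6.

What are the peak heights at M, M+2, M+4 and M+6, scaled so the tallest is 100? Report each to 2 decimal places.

34.83 : 100.00 : 95.69 : 30.52

The 3 Gu atoms are independent, so intensities follow the terms of (0.511 + 0.489)^3.
P(M) = 0.511^3 = 0.133433
P(M+2) = 3 × 0.511^2 × 0.489^1 = 0.383065
P(M+4) = 3 × 0.511^1 × 0.489^2 = 0.366572
P(M+6) = 0.489^3 = 0.116930
The M+2 peak is largest (0.383065); scaling to 100 gives 34.83 : 100.00 : 95.69 : 30.52.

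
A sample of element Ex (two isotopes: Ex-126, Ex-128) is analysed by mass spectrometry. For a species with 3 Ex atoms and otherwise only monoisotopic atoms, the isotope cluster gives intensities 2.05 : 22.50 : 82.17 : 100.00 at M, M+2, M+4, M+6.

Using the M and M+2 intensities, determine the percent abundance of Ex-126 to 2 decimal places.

Let p = fractional abundance of Ex-126. I(M+2)/I(M) = [C(3,1)·p^2·(1−p)] / p^3 = 3·(1−p)/p = 22.50/2.05 = 10.9756
(1−p)/p = 10.9756/3 = 3.6585  ⇒  p = 1/(1 + 3.6585) = 0.2147
Ex-126: 21.47%, Ex-128: 78.53%.

21.47%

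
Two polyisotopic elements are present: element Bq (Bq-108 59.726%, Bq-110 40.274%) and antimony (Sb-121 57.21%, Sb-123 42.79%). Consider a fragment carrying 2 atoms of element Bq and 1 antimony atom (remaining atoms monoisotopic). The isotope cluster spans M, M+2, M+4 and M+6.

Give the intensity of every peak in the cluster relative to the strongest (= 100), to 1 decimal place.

Element Bq pattern (n=2): 0.35671951 : 0.48108098 : 0.16219951
Antimony pattern (n=1): 0.5721 : 0.4279
Convolve the two distributions (both contribute in 2-u steps):
  M: 0.35671951×0.5721 = 0.204079
  M+2: 0.35671951×0.4279 + 0.48108098×0.5721 = 0.427867
  M+4: 0.48108098×0.4279 + 0.16219951×0.5721 = 0.298649
  M+6: 0.16219951×0.4279 = 0.069405
Scale to base peak (0.427867) = 100: 47.7 : 100.0 : 69.8 : 16.2

47.7 : 100.0 : 69.8 : 16.2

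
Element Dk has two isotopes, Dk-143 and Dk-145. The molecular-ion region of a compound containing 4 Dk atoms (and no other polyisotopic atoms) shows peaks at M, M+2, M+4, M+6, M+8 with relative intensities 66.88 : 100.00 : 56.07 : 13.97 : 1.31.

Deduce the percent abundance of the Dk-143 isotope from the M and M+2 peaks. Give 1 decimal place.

72.8%

Write p for the Dk-143 fraction. I(M+2)/I(M) = [C(4,1)·p^3·(1−p)] / p^4 = 4·(1−p)/p = 100.00/66.88 = 1.4952
(1−p)/p = 1.4952/4 = 0.3738  ⇒  p = 1/(1 + 0.3738) = 0.7279
Dk-143: 72.8%, Dk-145: 27.2%.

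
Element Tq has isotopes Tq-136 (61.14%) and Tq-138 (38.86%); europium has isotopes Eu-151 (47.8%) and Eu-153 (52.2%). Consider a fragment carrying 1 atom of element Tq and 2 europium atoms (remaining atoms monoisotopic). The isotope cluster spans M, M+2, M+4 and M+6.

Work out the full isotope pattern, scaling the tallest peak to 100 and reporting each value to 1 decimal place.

35.5 : 100.0 : 91.5 : 26.9

Element Tq pattern (n=1): 0.6114 : 0.3886
Europium pattern (n=2): 0.228484 : 0.499032 : 0.272484
Convolve the two distributions (both contribute in 2-u steps):
  M: 0.6114×0.228484 = 0.139695
  M+2: 0.6114×0.499032 + 0.3886×0.228484 = 0.393897
  M+4: 0.6114×0.272484 + 0.3886×0.499032 = 0.360521
  M+6: 0.3886×0.272484 = 0.105887
Scale to base peak (0.393897) = 100: 35.5 : 100.0 : 91.5 : 26.9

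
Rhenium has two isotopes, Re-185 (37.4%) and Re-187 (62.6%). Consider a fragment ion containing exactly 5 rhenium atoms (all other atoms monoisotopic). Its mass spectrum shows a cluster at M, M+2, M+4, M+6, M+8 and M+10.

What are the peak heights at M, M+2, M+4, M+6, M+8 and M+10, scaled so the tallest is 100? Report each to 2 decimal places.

2.13 : 17.85 : 59.74 : 100.00 : 83.69 : 28.02

Expanding (0.374 + 0.626)^5:
P(M) = 0.374^5 = 0.007317
P(M+2) = 5 × 0.374^4 × 0.626^1 = 0.061239
P(M+4) = 10 × 0.374^3 × 0.626^2 = 0.205005
P(M+6) = 10 × 0.374^2 × 0.626^3 = 0.343136
P(M+8) = 5 × 0.374^1 × 0.626^4 = 0.287170
P(M+10) = 0.626^5 = 0.096133
The M+6 peak is largest (0.343136); scaling to 100 gives 2.13 : 17.85 : 59.74 : 100.00 : 83.69 : 28.02.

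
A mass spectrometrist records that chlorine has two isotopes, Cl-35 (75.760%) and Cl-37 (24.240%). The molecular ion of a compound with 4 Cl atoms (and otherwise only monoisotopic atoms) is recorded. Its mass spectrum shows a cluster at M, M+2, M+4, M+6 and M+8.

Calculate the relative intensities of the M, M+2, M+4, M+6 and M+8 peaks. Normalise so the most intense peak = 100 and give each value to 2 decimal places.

78.14 : 100.00 : 47.99 : 10.24 : 0.82

The 4 Cl atoms are independent, so intensities follow the terms of (0.75760 + 0.24240)^4.
P(M) = 0.75760^4 = 0.329428
P(M+2) = 4 × 0.75760^3 × 0.24240^1 = 0.421612
P(M+4) = 6 × 0.75760^2 × 0.24240^2 = 0.202347
P(M+6) = 4 × 0.75760^1 × 0.24240^3 = 0.043162
P(M+8) = 0.24240^4 = 0.003452
The M+2 peak is largest (0.421612); scaling to 100 gives 78.14 : 100.00 : 47.99 : 10.24 : 0.82.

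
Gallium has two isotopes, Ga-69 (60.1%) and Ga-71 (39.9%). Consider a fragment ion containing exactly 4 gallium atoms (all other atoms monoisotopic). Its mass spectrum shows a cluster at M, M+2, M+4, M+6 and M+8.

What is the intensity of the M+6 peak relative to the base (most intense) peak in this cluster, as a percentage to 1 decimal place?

(0.601 + 0.399)^4 gives M 0.1305, M+2 0.3465, M+4 0.3450, M+6 0.1527, M+8 0.0253; the largest is M+2.
P(M+2) = C(4,1) × 0.601^3 × 0.399^1 = 4 × 0.2170818 × 0.3990 = 0.346463 (base)
P(M+6) = C(4,3) × 0.601^1 × 0.399^3 = 4 × 0.6010 × 0.0635212 = 0.152705
Relative intensity = 0.152705 / 0.346463 × 100 = 44.1

44.1%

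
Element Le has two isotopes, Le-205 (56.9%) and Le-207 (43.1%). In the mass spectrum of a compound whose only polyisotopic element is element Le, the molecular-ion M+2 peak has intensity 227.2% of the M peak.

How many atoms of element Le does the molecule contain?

With n Le atoms, P(M+2)/P(M) = C(n,1)·p^(n−1)q / p^n = n·q/p = n · 0.431/0.569.
n = 2.272 × 0.569/0.431 = 3.00 ≈ 3

3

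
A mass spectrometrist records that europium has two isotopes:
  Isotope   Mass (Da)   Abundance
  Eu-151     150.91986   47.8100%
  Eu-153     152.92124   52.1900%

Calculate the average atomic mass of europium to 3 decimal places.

Average mass = Σ (abundance × isotope mass) = 0.478100 × 150.91986 + 0.521900 × 152.92124
= 72.154785 + 79.809595 = 151.964380 Da

151.964 Da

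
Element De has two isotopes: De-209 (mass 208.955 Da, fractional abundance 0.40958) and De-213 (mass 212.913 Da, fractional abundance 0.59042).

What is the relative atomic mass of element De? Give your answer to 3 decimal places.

The abundance-weighted mean is 0.40958 × 208.955 + 0.59042 × 212.913
= 85.5838 + 125.7081 = 211.2919 Da

211.292 Da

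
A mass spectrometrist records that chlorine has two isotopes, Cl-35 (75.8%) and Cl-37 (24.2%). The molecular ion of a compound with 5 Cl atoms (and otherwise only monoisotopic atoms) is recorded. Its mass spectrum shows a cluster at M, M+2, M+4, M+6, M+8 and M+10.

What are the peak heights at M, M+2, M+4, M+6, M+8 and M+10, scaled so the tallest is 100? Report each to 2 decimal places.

62.64 : 100.00 : 63.85 : 20.39 : 3.25 : 0.21

Expanding (0.758 + 0.242)^5:
P(M) = 0.758^5 = 0.250234
P(M+2) = 5 × 0.758^4 × 0.242^1 = 0.399450
P(M+4) = 10 × 0.758^3 × 0.242^2 = 0.255058
P(M+6) = 10 × 0.758^2 × 0.242^3 = 0.081430
P(M+8) = 5 × 0.758^1 × 0.242^4 = 0.012999
P(M+10) = 0.242^5 = 0.000830
The M+2 peak is largest (0.399450); scaling to 100 gives 62.64 : 100.00 : 63.85 : 20.39 : 3.25 : 0.21.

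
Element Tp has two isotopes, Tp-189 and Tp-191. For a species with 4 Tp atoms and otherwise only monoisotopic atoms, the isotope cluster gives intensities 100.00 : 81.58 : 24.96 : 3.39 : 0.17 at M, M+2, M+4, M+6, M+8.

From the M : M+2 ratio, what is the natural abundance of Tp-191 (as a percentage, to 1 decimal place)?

16.9%

Let p = fractional abundance of Tp-189. I(M+2)/I(M) = [C(4,1)·p^3·(1−p)] / p^4 = 4·(1−p)/p = 81.58/100.00 = 0.8158
(1−p)/p = 0.8158/4 = 0.2039  ⇒  p = 1/(1 + 0.2039) = 0.8306
Tp-189: 83.1%, Tp-191: 16.9%.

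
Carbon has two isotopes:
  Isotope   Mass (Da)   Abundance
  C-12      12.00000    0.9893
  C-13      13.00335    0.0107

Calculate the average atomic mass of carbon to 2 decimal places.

The abundance-weighted mean is 0.9893 × 12.00000 + 0.0107 × 13.00335
= 11.871600 + 0.139136 = 12.010736 Da

12.01 Da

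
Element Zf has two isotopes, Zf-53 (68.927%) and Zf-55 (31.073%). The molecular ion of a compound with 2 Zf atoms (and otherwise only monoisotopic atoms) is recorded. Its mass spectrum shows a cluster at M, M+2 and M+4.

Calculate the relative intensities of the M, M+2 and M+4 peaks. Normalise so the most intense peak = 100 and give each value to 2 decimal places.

Each Zf atom is independently Zf-53 (p = 0.68927) or Zf-55 (q = 0.31073); the cluster is the binomial expansion (p + q)^2.
P(M) = 0.68927^2 = 0.475093
P(M+2) = 2 × 0.68927^1 × 0.31073^1 = 0.428354
P(M+4) = 0.31073^2 = 0.096553
The M peak is largest (0.475093); scaling to 100 gives 100.00 : 90.16 : 20.32.

100.00 : 90.16 : 20.32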